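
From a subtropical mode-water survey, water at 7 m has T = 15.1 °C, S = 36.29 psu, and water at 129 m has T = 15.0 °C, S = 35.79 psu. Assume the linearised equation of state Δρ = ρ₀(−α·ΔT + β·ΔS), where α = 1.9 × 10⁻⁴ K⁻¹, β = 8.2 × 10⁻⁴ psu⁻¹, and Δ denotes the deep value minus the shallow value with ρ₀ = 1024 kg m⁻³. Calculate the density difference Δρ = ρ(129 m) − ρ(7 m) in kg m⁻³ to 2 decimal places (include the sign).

ΔT = -0.1 K, ΔS = -0.50 psu (deep − shallow).
Δρ/ρ₀ = −(1.9 × 10⁻⁴)(-0.1) + (8.2 × 10⁻⁴)(-0.50) = -3.91 × 10⁻⁴.
Δρ = 1024 × (-3.91 × 10⁻⁴) = -0.40 kg m⁻³.
Negative Δρ: lighter below, statically unstable.

-0.40 kg m⁻³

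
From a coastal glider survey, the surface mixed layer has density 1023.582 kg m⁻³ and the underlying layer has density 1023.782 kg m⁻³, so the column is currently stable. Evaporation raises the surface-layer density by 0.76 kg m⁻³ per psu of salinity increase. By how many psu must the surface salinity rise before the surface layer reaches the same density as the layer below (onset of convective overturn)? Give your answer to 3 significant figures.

Density deficit of the surface layer: 1023.782 − 1023.582 = 0.2 kg m⁻³.
Required change = 0.2 / 0.76 = 0.263 psu.

0.263 psu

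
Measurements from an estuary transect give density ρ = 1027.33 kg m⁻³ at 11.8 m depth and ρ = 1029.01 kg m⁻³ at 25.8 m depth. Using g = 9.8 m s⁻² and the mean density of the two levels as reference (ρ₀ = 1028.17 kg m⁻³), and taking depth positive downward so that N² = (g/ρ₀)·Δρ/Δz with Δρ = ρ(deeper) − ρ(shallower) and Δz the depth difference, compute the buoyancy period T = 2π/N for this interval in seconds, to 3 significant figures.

186 s

Δρ = 1029.01 − 1027.33 = 1.68 kg m⁻³ over Δz = 25.8 − 11.8 = 14 m.
N² = (9.8/1028.17) × (1.68/14) = 1.1438 × 10⁻³ s⁻².
N = √(1.1438 × 10⁻³) = 0.033820 rad s⁻¹, so T = 2π/N = 185.78 s ≈ 186 s.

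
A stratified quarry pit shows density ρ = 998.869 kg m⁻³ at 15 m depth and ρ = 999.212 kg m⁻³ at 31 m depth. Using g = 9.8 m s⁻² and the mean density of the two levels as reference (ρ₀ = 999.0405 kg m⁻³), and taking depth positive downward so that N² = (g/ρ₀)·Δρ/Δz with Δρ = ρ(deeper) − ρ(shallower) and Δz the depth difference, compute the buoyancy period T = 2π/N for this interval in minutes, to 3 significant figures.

Δρ = 999.212 − 998.869 = 0.343 kg m⁻³ over Δz = 31 − 15 = 16 m.
N² = (9.8/999.0405) × (0.343/16) = 2.1029 × 10⁻⁴ s⁻².
N = √(2.1029 × 10⁻⁴) = 0.014501 rad s⁻¹, so T = 2π/N = 433.29 s = 7.2215 min ≈ 7.22 min.

7.22 min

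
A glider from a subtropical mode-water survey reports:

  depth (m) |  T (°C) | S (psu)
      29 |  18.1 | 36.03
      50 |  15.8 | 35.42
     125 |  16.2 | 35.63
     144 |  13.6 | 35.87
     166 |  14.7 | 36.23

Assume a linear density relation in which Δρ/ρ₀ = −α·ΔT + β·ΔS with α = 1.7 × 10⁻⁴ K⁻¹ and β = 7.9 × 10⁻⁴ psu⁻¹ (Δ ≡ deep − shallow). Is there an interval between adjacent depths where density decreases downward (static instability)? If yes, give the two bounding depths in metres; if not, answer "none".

29–50 m

Evaluate Δρ/ρ₀ = −αΔT + βΔS across each adjacent pair:
  29–50 m: −αΔT+βΔS = −(1.7 × 10⁻⁴)(-2.3)+(7.9 × 10⁻⁴)(-0.61) = -9.1 × 10⁻⁵ → UNSTABLE
  50–125 m: −αΔT+βΔS = −(1.7 × 10⁻⁴)(+0.4)+(7.9 × 10⁻⁴)(+0.21) = 9.8 × 10⁻⁵ → stable
  125–144 m: −αΔT+βΔS = −(1.7 × 10⁻⁴)(-2.6)+(7.9 × 10⁻⁴)(+0.24) = 6.3 × 10⁻⁴ → stable
  144–166 m: −αΔT+βΔS = −(1.7 × 10⁻⁴)(+1.1)+(7.9 × 10⁻⁴)(+0.36) = 9.7 × 10⁻⁵ → stable
The 29–50 m interval has Δρ < 0: lighter water underlies denser water.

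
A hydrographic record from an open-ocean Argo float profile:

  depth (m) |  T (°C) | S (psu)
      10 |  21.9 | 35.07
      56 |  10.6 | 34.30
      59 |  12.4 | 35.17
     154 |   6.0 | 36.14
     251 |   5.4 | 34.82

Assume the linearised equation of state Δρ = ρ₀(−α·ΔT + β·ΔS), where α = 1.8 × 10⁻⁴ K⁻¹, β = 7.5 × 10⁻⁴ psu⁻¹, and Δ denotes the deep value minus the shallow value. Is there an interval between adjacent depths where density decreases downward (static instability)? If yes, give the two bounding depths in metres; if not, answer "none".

Evaluate Δρ/ρ₀ = −αΔT + βΔS across each adjacent pair:
  10–56 m: −αΔT+βΔS = −(1.8 × 10⁻⁴)(-11.3)+(7.5 × 10⁻⁴)(-0.77) = 1.5 × 10⁻³ → stable
  56–59 m: −αΔT+βΔS = −(1.8 × 10⁻⁴)(+1.8)+(7.5 × 10⁻⁴)(+0.87) = 3.3 × 10⁻⁴ → stable
  59–154 m: −αΔT+βΔS = −(1.8 × 10⁻⁴)(-6.4)+(7.5 × 10⁻⁴)(+0.97) = 1.9 × 10⁻³ → stable
  154–251 m: −αΔT+βΔS = −(1.8 × 10⁻⁴)(-0.6)+(7.5 × 10⁻⁴)(-1.32) = -8.8 × 10⁻⁴ → UNSTABLE
The 154–251 m interval has Δρ < 0: lighter water underlies denser water.

154–251 m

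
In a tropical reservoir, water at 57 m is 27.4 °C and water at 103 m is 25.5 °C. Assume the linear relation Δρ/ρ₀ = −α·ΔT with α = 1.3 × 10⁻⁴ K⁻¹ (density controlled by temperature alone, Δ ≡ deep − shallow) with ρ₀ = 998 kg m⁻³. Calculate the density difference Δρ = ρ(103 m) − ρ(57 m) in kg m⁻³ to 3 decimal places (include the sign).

ΔT = -1.9 K, Δρ/ρ₀ = −αΔT = 2.47 × 10⁻⁴.
Δρ = 998 × (2.47 × 10⁻⁴) = +0.247 kg m⁻³.
Positive Δρ: denser below, stable.

+0.247 kg m⁻³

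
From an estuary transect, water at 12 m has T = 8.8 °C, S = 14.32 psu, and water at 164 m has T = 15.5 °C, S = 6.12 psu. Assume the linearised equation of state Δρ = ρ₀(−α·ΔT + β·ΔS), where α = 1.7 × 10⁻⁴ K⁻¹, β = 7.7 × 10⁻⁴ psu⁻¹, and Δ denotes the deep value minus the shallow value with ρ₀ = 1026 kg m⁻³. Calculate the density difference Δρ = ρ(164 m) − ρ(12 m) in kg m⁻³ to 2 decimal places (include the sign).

-7.65 kg m⁻³

ΔT = +6.7 K, ΔS = -8.20 psu (deep − shallow).
Δρ/ρ₀ = −(1.7 × 10⁻⁴)(+6.7) + (7.7 × 10⁻⁴)(-8.20) = -7.453 × 10⁻³.
Δρ = 1026 × (-7.453 × 10⁻³) = -7.65 kg m⁻³.
Negative Δρ: lighter below, statically unstable.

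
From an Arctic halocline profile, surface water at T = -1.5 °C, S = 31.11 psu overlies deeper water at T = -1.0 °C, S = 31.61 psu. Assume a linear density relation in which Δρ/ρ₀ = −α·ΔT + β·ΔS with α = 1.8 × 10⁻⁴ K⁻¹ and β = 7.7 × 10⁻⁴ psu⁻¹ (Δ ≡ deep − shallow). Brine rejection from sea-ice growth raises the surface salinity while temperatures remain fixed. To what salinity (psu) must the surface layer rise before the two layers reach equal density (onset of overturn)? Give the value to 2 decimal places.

Neutral buoyancy requires −α(T_deep − T_surf) + β(S_deep − S_surf′) = 0.
S_surf′ = S_deep − (α/β)·ΔT = 31.61 − (1.8 × 10⁻⁴/7.7 × 10⁻⁴)·(+0.5) = 31.4931 psu.
Increase required: 31.4931 − 31.11 = 0.3831 psu.

31.49 psu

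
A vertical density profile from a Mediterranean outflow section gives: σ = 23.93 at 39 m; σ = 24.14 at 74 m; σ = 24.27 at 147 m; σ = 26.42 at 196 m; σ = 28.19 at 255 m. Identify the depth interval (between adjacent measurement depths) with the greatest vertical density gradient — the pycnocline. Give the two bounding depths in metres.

Compute the density gradient over each adjacent pair:
  39–74 m: Δρ/Δz = 0.21/35 = 6.0 × 10⁻³ kg m⁻⁴
  74–147 m: Δρ/Δz = 0.13/73 = 1.8 × 10⁻³ kg m⁻⁴
  147–196 m: Δρ/Δz = 2.15/49 = 0.044 kg m⁻⁴
  196–255 m: Δρ/Δz = 1.77/59 = 0.030 kg m⁻⁴
The largest gradient is in the 147–196 m interval — the pycnocline.

147–196 m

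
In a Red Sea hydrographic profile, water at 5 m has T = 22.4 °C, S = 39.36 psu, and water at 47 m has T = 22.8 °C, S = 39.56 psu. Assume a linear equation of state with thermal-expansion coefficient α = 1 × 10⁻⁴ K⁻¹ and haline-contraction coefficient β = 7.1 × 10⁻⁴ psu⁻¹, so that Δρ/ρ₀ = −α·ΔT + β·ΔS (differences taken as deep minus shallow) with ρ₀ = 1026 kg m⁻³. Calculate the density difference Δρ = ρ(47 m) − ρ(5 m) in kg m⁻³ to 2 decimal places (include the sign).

+0.10 kg m⁻³

ΔT = +0.4 K, ΔS = +0.20 psu (deep − shallow).
Δρ/ρ₀ = −(1 × 10⁻⁴)(+0.4) + (7.1 × 10⁻⁴)(+0.20) = 1.02 × 10⁻⁴.
Δρ = 1026 × (1.02 × 10⁻⁴) = +0.10 kg m⁻³.
Positive Δρ: denser below, stable.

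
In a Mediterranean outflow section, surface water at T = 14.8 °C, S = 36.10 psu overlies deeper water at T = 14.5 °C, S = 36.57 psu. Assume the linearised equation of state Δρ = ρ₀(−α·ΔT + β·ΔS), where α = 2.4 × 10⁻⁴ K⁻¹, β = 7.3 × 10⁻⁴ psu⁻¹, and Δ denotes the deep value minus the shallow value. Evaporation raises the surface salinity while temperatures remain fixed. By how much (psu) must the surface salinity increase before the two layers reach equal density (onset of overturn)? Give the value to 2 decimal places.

0.57 psu

Neutral buoyancy requires −α(T_deep − T_surf) + β(S_deep − S_surf′) = 0.
S_surf′ = S_deep − (α/β)·ΔT = 36.57 − (2.4 × 10⁻⁴/7.3 × 10⁻⁴)·(-0.3) = 36.6686 psu.
Increase required: 36.6686 − 36.10 = 0.5686 psu.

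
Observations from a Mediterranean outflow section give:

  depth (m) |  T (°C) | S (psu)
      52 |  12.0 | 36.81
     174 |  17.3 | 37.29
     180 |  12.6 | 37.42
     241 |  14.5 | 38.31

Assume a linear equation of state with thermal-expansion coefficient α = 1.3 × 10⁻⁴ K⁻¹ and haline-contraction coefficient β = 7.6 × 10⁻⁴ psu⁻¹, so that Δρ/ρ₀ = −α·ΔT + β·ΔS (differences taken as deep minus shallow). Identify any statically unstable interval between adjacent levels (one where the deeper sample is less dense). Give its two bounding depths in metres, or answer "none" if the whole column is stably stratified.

52–174 m

Evaluate Δρ/ρ₀ = −αΔT + βΔS across each adjacent pair:
  52–174 m: −αΔT+βΔS = −(1.3 × 10⁻⁴)(+5.3)+(7.6 × 10⁻⁴)(+0.48) = -3.2 × 10⁻⁴ → UNSTABLE
  174–180 m: −αΔT+βΔS = −(1.3 × 10⁻⁴)(-4.7)+(7.6 × 10⁻⁴)(+0.13) = 7.1 × 10⁻⁴ → stable
  180–241 m: −αΔT+βΔS = −(1.3 × 10⁻⁴)(+1.9)+(7.6 × 10⁻⁴)(+0.89) = 4.3 × 10⁻⁴ → stable
The 52–174 m interval has Δρ < 0: lighter water underlies denser water.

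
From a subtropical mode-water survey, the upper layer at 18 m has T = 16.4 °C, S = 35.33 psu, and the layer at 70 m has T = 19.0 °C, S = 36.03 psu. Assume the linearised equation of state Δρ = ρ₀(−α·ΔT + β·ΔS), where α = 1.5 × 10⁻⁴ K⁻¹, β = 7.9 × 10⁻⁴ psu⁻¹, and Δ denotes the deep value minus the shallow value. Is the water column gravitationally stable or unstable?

ΔT = 19.0 − 16.4 = +2.6 K and ΔS = 36.03 − 35.33 = +0.70 psu (deep − shallow).
−αΔT = -3.90 × 10⁻⁴; βΔS = 5.53 × 10⁻⁴; sum Δρ/ρ₀ = 1.63 × 10⁻⁴.
Δρ/ρ₀ > 0, so Δρ > 0: deeper water is denser → statically stable.

stable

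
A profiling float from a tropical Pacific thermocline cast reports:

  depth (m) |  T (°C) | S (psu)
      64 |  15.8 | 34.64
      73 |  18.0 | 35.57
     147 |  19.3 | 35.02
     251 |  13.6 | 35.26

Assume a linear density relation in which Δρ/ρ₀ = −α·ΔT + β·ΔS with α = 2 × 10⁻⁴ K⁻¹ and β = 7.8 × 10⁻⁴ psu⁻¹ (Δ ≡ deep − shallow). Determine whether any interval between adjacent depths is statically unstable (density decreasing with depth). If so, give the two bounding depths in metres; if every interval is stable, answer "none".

73–147 m

Evaluate Δρ/ρ₀ = −αΔT + βΔS across each adjacent pair:
  64–73 m: −αΔT+βΔS = −(2 × 10⁻⁴)(+2.2)+(7.8 × 10⁻⁴)(+0.93) = 2.9 × 10⁻⁴ → stable
  73–147 m: −αΔT+βΔS = −(2 × 10⁻⁴)(+1.3)+(7.8 × 10⁻⁴)(-0.55) = -6.9 × 10⁻⁴ → UNSTABLE
  147–251 m: −αΔT+βΔS = −(2 × 10⁻⁴)(-5.7)+(7.8 × 10⁻⁴)(+0.24) = 1.3 × 10⁻³ → stable
The 73–147 m interval has Δρ < 0: lighter water underlies denser water.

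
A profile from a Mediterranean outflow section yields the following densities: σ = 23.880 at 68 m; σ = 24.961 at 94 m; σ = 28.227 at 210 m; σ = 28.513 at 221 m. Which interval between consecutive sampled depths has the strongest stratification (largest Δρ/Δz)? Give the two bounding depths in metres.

Compute the density gradient over each adjacent pair:
  68–94 m: Δρ/Δz = 1.081/26 = 0.042 kg m⁻⁴
  94–210 m: Δρ/Δz = 3.266/116 = 0.028 kg m⁻⁴
  210–221 m: Δρ/Δz = 0.286/11 = 0.026 kg m⁻⁴
The largest gradient is in the 68–94 m interval — the pycnocline.

68–94 m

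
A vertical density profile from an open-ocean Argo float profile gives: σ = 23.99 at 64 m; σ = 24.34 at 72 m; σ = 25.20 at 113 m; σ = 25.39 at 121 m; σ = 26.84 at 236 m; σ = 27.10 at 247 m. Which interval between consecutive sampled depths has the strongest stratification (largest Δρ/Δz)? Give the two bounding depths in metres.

64–72 m

Compute the density gradient over each adjacent pair:
  64–72 m: Δρ/Δz = 0.35/8 = 0.044 kg m⁻⁴
  72–113 m: Δρ/Δz = 0.86/41 = 0.021 kg m⁻⁴
  113–121 m: Δρ/Δz = 0.19/8 = 0.024 kg m⁻⁴
  121–236 m: Δρ/Δz = 1.45/115 = 0.013 kg m⁻⁴
  236–247 m: Δρ/Δz = 0.26/11 = 0.024 kg m⁻⁴
The largest gradient is in the 64–72 m interval — the pycnocline.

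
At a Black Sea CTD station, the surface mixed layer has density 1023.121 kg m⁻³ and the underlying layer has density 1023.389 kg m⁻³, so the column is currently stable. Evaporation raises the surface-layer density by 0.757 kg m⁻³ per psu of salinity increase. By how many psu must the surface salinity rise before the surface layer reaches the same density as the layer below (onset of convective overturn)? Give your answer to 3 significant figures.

Density deficit of the surface layer: 1023.389 − 1023.121 = 0.268 kg m⁻³.
Required change = 0.268 / 0.757 = 0.354 psu.

0.354 psu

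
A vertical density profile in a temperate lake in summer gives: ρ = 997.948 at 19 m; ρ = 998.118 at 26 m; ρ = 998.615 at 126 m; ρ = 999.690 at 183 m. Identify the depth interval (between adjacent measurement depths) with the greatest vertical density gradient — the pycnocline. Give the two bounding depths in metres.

19–26 m

Compute the density gradient over each adjacent pair:
  19–26 m: Δρ/Δz = 0.170/7 = 0.024 kg m⁻⁴
  26–126 m: Δρ/Δz = 0.497/100 = 5.0 × 10⁻³ kg m⁻⁴
  126–183 m: Δρ/Δz = 1.075/57 = 0.019 kg m⁻⁴
The largest gradient is in the 19–26 m interval — the pycnocline.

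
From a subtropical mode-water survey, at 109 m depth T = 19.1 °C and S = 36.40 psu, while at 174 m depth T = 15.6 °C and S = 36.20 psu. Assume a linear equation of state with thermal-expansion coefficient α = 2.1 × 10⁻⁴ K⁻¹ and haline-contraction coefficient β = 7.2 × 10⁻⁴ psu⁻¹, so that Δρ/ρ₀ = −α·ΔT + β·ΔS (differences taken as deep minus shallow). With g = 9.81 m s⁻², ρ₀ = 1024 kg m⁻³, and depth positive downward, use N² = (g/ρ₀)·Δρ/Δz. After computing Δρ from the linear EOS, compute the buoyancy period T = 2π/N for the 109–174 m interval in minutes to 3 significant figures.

ΔT = -3.5 K, ΔS = -0.20 psu (deep − shallow).
Δρ/ρ₀ = −αΔT + βΔS = 7.35 × 10⁻⁴ − 1.44 × 10⁻⁴ = 5.91 × 10⁻⁴, so Δρ ≈ 0.6052 kg m⁻³.
N² = (g/ρ₀)·Δρ/Δz = g·(Δρ/ρ₀)/Δz = 9.81 × 5.91 × 10⁻⁴ / 65 = 8.9196 × 10⁻⁵ s⁻².
N = √(8.9196 × 10⁻⁵) = 9.4444 × 10⁻³ rad s⁻¹ → T = 2π/N = 665.28 s = 11.088 min ≈ 11.1 min.

11.1 min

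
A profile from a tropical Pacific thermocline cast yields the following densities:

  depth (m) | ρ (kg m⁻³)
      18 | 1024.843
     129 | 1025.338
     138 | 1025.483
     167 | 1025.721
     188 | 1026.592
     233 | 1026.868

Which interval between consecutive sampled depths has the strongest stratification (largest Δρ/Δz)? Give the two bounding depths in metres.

167–188 m

Compute the density gradient over each adjacent pair:
  18–129 m: Δρ/Δz = 0.495/111 = 4.5 × 10⁻³ kg m⁻⁴
  129–138 m: Δρ/Δz = 0.145/9 = 0.016 kg m⁻⁴
  138–167 m: Δρ/Δz = 0.238/29 = 8.2 × 10⁻³ kg m⁻⁴
  167–188 m: Δρ/Δz = 0.871/21 = 0.041 kg m⁻⁴
  188–233 m: Δρ/Δz = 0.276/45 = 6.1 × 10⁻³ kg m⁻⁴
The largest gradient is in the 167–188 m interval — the pycnocline.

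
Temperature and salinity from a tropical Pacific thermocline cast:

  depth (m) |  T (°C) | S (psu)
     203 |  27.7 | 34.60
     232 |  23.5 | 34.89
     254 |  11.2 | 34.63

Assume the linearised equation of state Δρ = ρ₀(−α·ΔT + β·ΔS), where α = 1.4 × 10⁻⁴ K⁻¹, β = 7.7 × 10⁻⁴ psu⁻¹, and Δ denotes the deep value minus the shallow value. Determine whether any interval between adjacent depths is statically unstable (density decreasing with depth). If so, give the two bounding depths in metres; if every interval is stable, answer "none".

none

Evaluate Δρ/ρ₀ = −αΔT + βΔS across each adjacent pair:
  203–232 m: −αΔT+βΔS = −(1.4 × 10⁻⁴)(-4.2)+(7.7 × 10⁻⁴)(+0.29) = 8.1 × 10⁻⁴ → stable
  232–254 m: −αΔT+βΔS = −(1.4 × 10⁻⁴)(-12.3)+(7.7 × 10⁻⁴)(-0.26) = 1.5 × 10⁻³ → stable
Every interval has Δρ > 0: the column is stably stratified throughout.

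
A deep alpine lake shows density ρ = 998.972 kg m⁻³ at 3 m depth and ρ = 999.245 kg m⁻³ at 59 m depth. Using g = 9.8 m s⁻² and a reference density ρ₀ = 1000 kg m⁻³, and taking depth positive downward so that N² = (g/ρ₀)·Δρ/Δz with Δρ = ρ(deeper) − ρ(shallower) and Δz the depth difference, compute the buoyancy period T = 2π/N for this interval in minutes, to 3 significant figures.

15.2 min

Δρ = 999.245 − 998.972 = 0.273 kg m⁻³ over Δz = 59 − 3 = 56 m.
N² = (9.8/1000) × (0.273/56) = 4.7775 × 10⁻⁵ s⁻².
N = √(4.7775 × 10⁻⁵) = 6.9119 × 10⁻³ rad s⁻¹, so T = 2π/N = 909.04 s = 15.151 min ≈ 15.2 min.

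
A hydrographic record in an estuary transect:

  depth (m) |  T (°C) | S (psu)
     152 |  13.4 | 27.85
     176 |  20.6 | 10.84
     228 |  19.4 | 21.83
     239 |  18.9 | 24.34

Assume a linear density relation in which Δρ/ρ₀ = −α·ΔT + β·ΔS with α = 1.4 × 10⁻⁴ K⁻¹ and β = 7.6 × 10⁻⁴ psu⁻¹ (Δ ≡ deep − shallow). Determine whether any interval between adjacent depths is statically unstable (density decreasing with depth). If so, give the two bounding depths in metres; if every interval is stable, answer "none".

152–176 m

Evaluate Δρ/ρ₀ = −αΔT + βΔS across each adjacent pair:
  152–176 m: −αΔT+βΔS = −(1.4 × 10⁻⁴)(+7.2)+(7.6 × 10⁻⁴)(-17.01) = -0.014 → UNSTABLE
  176–228 m: −αΔT+βΔS = −(1.4 × 10⁻⁴)(-1.2)+(7.6 × 10⁻⁴)(+10.99) = 8.5 × 10⁻³ → stable
  228–239 m: −αΔT+βΔS = −(1.4 × 10⁻⁴)(-0.5)+(7.6 × 10⁻⁴)(+2.51) = 2.0 × 10⁻³ → stable
The 152–176 m interval has Δρ < 0: lighter water underlies denser water.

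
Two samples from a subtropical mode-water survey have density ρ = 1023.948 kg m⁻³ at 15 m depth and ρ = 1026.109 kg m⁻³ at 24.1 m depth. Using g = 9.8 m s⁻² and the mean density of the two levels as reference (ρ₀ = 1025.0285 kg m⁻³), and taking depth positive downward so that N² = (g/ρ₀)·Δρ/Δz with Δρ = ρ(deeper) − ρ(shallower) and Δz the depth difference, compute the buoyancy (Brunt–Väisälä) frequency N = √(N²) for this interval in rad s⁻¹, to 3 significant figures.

0.0476 rad s⁻¹

Δρ = 1026.109 − 1023.948 = 2.161 kg m⁻³ over Δz = 24.1 − 15 = 9.1 m.
N² = (9.8/1025.0285) × (2.161/9.1) = 2.2704 × 10⁻³ s⁻².
N = √(2.2704 × 10⁻³) = 0.047649 rad s⁻¹ ≈ 0.0476 rad s⁻¹.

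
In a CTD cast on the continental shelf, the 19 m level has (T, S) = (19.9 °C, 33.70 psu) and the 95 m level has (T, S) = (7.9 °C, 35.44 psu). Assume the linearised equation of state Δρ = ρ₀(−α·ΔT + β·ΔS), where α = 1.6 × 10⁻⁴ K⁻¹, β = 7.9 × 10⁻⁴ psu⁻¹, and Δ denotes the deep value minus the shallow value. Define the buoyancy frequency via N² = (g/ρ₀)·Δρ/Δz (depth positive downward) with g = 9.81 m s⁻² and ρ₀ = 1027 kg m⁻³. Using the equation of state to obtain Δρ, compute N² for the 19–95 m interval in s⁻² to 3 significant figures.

4.25 × 10⁻⁴ s⁻²

ΔT = -12.0 K, ΔS = +1.74 psu (deep − shallow).
Δρ/ρ₀ = −αΔT + βΔS = 1.92 × 10⁻³ + 1.3746 × 10⁻³ = 3.2946 × 10⁻³, so Δρ ≈ 3.384 kg m⁻³.
N² = (g/ρ₀)·Δρ/Δz = g·(Δρ/ρ₀)/Δz = 9.81 × 3.2946 × 10⁻³ / 76 = 4.2526 × 10⁻⁴ s⁻² ≈ 4.25 × 10⁻⁴ s⁻².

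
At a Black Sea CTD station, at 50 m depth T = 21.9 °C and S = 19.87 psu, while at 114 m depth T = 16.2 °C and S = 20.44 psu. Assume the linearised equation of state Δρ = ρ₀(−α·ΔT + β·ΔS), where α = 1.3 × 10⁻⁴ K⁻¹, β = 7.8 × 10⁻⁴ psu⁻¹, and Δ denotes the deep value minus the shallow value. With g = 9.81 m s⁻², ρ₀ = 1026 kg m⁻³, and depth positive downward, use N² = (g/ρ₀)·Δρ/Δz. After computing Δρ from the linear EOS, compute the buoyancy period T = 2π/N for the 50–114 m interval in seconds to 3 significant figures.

466 s

ΔT = -5.7 K, ΔS = +0.57 psu (deep − shallow).
Δρ/ρ₀ = −αΔT + βΔS = 7.41 × 10⁻⁴ + 4.446 × 10⁻⁴ = 1.1856 × 10⁻³, so Δρ ≈ 1.216 kg m⁻³.
N² = (g/ρ₀)·Δρ/Δz = g·(Δρ/ρ₀)/Δz = 9.81 × 1.1856 × 10⁻³ / 64 = 1.8173 × 10⁻⁴ s⁻².
N = √(1.8173 × 10⁻⁴) = 0.013481 rad s⁻¹ → T = 2π/N = 466.08 s ≈ 466 s.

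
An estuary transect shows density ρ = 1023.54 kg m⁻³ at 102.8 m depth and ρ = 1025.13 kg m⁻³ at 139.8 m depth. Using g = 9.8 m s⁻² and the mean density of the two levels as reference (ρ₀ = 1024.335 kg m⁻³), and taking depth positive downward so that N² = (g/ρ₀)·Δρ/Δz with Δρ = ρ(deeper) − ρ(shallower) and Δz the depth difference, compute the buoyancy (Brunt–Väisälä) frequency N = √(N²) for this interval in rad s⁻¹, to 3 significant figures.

0.0203 rad s⁻¹

Δρ = 1025.13 − 1023.54 = 1.59 kg m⁻³ over Δz = 139.8 − 102.8 = 37 m.
N² = (9.8/1024.335) × (1.59/37) = 4.1113 × 10⁻⁴ s⁻².
N = √(4.1113 × 10⁻⁴) = 0.020276 rad s⁻¹ ≈ 0.0203 rad s⁻¹.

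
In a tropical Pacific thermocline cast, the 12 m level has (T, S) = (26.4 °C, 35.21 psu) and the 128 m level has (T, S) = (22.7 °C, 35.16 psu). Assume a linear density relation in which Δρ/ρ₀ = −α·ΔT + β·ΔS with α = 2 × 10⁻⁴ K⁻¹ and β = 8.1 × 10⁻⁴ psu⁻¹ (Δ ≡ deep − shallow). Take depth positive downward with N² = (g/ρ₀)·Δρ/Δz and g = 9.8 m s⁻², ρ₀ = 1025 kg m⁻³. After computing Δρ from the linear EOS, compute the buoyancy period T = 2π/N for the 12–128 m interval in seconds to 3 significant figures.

ΔT = -3.7 K, ΔS = -0.05 psu (deep − shallow).
Δρ/ρ₀ = −αΔT + βΔS = 7.40 × 10⁻⁴ − 4.05 × 10⁻⁵ = 6.995 × 10⁻⁴, so Δρ ≈ 0.7170 kg m⁻³.
N² = (g/ρ₀)·Δρ/Δz = g·(Δρ/ρ₀)/Δz = 9.8 × 6.995 × 10⁻⁴ / 116 = 5.9096 × 10⁻⁵ s⁻².
N = √(5.9096 × 10⁻⁵) = 7.6874 × 10⁻³ rad s⁻¹ → T = 2π/N = 817.34 s ≈ 817 s.

817 s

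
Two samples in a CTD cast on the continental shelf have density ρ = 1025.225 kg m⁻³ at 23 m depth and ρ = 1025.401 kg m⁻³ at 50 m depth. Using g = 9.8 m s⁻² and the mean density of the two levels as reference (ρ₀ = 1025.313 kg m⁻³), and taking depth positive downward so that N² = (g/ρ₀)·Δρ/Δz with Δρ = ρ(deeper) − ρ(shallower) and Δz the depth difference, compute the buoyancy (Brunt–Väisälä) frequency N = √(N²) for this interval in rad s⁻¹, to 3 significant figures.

Δρ = 1025.401 − 1025.225 = 0.176 kg m⁻³ over Δz = 50 − 23 = 27 m.
N² = (9.8/1025.313) × (0.176/27) = 6.2304 × 10⁻⁵ s⁻².
N = √(6.2304 × 10⁻⁵) = 7.8933 × 10⁻³ rad s⁻¹ ≈ 7.89 × 10⁻³ rad s⁻¹.
N² > 0, so the interval is statically stable.

7.89 × 10⁻³ rad s⁻¹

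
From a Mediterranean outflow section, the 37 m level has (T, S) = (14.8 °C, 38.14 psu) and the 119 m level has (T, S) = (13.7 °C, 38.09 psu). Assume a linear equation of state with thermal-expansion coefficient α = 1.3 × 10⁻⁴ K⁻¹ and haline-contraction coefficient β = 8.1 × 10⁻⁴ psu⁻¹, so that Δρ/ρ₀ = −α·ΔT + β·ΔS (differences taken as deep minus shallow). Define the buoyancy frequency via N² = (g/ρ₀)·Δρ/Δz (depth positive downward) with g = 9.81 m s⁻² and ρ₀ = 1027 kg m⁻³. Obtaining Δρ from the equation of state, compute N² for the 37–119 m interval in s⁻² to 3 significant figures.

1.23 × 10⁻⁵ s⁻²

ΔT = -1.1 K, ΔS = -0.05 psu (deep − shallow).
Δρ/ρ₀ = −αΔT + βΔS = 1.43 × 10⁻⁴ − 4.05 × 10⁻⁵ = 1.025 × 10⁻⁴, so Δρ ≈ 0.1053 kg m⁻³.
N² = (g/ρ₀)·Δρ/Δz = g·(Δρ/ρ₀)/Δz = 9.81 × 1.025 × 10⁻⁴ / 82 = 1.2262 × 10⁻⁵ s⁻² ≈ 1.23 × 10⁻⁵ s⁻².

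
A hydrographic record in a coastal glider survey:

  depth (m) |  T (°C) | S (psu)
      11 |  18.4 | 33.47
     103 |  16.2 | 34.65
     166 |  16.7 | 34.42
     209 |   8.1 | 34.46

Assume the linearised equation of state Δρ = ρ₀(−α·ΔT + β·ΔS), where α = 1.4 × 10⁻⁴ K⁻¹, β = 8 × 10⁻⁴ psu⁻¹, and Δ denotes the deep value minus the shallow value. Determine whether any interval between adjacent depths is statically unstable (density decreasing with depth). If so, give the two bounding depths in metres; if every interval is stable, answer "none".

Evaluate Δρ/ρ₀ = −αΔT + βΔS across each adjacent pair:
  11–103 m: −αΔT+βΔS = −(1.4 × 10⁻⁴)(-2.2)+(8 × 10⁻⁴)(+1.18) = 1.3 × 10⁻³ → stable
  103–166 m: −αΔT+βΔS = −(1.4 × 10⁻⁴)(+0.5)+(8 × 10⁻⁴)(-0.23) = -2.5 × 10⁻⁴ → UNSTABLE
  166–209 m: −αΔT+βΔS = −(1.4 × 10⁻⁴)(-8.6)+(8 × 10⁻⁴)(+0.04) = 1.2 × 10⁻³ → stable
The 103–166 m interval has Δρ < 0: lighter water underlies denser water.

103–166 m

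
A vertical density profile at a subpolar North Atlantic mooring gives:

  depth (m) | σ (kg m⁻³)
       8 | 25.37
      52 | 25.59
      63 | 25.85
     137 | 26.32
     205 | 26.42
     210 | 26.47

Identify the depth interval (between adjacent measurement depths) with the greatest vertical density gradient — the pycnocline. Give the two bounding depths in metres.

52–63 m

Compute the density gradient over each adjacent pair:
  8–52 m: Δρ/Δz = 0.22/44 = 5.0 × 10⁻³ kg m⁻⁴
  52–63 m: Δρ/Δz = 0.26/11 = 0.024 kg m⁻⁴
  63–137 m: Δρ/Δz = 0.47/74 = 6.4 × 10⁻³ kg m⁻⁴
  137–205 m: Δρ/Δz = 0.10/68 = 1.5 × 10⁻³ kg m⁻⁴
  205–210 m: Δρ/Δz = 0.05/5 = 0.010 kg m⁻⁴
The largest gradient is in the 52–63 m interval — the pycnocline.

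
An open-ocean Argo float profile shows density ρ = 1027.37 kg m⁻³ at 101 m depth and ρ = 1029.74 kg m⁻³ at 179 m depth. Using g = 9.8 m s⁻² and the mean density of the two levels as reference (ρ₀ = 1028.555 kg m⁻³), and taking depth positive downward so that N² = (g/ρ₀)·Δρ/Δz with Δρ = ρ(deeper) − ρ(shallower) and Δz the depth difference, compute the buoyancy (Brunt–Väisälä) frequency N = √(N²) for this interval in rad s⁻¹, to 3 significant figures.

Δρ = 1029.74 − 1027.37 = 2.37 kg m⁻³ over Δz = 179 − 101 = 78 m.
N² = (9.8/1028.555) × (2.37/78) = 2.8950 × 10⁻⁴ s⁻².
N = √(2.8950 × 10⁻⁴) = 0.017015 rad s⁻¹ ≈ 0.0170 rad s⁻¹.

0.0170 rad s⁻¹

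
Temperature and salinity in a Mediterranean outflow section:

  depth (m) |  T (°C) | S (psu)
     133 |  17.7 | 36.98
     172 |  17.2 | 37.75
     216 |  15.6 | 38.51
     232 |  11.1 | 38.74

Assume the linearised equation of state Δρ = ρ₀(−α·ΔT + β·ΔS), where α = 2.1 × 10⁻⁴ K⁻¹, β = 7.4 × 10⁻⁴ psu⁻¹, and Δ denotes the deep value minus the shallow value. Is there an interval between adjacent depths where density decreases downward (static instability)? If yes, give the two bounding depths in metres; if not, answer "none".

none

Evaluate Δρ/ρ₀ = −αΔT + βΔS across each adjacent pair:
  133–172 m: −αΔT+βΔS = −(2.1 × 10⁻⁴)(-0.5)+(7.4 × 10⁻⁴)(+0.77) = 6.7 × 10⁻⁴ → stable
  172–216 m: −αΔT+βΔS = −(2.1 × 10⁻⁴)(-1.6)+(7.4 × 10⁻⁴)(+0.76) = 9.0 × 10⁻⁴ → stable
  216–232 m: −αΔT+βΔS = −(2.1 × 10⁻⁴)(-4.5)+(7.4 × 10⁻⁴)(+0.23) = 1.1 × 10⁻³ → stable
Every interval has Δρ > 0: the column is stably stratified throughout.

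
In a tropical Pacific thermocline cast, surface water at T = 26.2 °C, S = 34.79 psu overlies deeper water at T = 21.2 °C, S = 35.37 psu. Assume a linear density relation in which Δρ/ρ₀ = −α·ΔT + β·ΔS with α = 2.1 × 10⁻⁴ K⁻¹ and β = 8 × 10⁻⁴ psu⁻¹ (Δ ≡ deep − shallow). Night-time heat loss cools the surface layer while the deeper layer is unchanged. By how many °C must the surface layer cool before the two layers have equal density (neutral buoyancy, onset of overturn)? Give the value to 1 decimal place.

7.2 °C

Neutral buoyancy requires Δρ = 0, i.e. −α(T_deep − T_surf′) + β(S_deep − S_surf) = 0.
T_surf′ = T_deep − (β/α)·ΔS = 21.2 − (8 × 10⁻⁴/2.1 × 10⁻⁴)·(+0.58) = 18.990 °C.
Cooling required: 26.2 − (18.990) = 7.210 °C.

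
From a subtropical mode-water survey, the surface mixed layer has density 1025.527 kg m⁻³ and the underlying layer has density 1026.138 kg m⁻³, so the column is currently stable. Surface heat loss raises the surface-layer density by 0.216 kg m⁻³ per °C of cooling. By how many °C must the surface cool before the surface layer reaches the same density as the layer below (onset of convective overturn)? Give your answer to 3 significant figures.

2.83 °C

Density deficit of the surface layer: 1026.138 − 1025.527 = 0.611 kg m⁻³.
Required change = 0.611 / 0.216 = 2.83 °C.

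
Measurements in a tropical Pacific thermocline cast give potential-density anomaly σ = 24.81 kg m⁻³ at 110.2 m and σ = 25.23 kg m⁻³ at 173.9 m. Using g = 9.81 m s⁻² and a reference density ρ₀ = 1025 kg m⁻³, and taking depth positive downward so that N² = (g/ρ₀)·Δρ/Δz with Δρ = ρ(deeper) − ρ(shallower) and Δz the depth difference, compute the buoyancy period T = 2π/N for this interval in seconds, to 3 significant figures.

Δρ = 1025.23 − 1024.81 = 0.42 kg m⁻³ over Δz = 173.9 − 110.2 = 63.7 m.
N² = (9.81/1025) × (0.42/63.7) = 6.3104 × 10⁻⁵ s⁻².
N = √(6.3104 × 10⁻⁵) = 7.9438 × 10⁻³ rad s⁻¹, so T = 2π/N = 790.95 s ≈ 791 s.

791 s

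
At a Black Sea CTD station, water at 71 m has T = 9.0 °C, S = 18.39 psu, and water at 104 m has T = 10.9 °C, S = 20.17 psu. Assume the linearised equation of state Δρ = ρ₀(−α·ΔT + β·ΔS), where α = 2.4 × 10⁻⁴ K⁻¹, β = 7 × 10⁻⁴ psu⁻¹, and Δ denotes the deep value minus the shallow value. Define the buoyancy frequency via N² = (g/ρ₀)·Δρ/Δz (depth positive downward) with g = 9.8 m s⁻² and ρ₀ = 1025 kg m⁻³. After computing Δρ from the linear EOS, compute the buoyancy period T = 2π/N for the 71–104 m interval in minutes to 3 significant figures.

ΔT = +1.9 K, ΔS = +1.78 psu (deep − shallow).
Δρ/ρ₀ = −αΔT + βΔS = -4.56 × 10⁻⁴ + 1.246 × 10⁻³ = 7.90 × 10⁻⁴, so Δρ ≈ 0.8097 kg m⁻³.
N² = (g/ρ₀)·Δρ/Δz = g·(Δρ/ρ₀)/Δz = 9.8 × 7.90 × 10⁻⁴ / 33 = 2.3461 × 10⁻⁴ s⁻².
N = √(2.3461 × 10⁻⁴) = 0.015317 rad s⁻¹ → T = 2π/N = 410.21 s = 6.8368 min ≈ 6.84 min.

6.84 min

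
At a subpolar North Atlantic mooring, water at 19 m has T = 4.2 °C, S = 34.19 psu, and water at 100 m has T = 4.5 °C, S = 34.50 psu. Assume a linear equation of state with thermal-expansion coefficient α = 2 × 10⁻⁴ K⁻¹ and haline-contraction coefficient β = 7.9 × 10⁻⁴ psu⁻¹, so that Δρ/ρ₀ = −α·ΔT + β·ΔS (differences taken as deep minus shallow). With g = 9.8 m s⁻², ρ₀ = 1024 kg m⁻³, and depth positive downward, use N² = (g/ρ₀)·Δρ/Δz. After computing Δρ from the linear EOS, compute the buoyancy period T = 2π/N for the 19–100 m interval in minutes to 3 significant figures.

ΔT = +0.3 K, ΔS = +0.31 psu (deep − shallow).
Δρ/ρ₀ = −αΔT + βΔS = -6.00 × 10⁻⁵ + 2.449 × 10⁻⁴ = 1.849 × 10⁻⁴, so Δρ ≈ 0.1893 kg m⁻³.
N² = (g/ρ₀)·Δρ/Δz = g·(Δρ/ρ₀)/Δz = 9.8 × 1.849 × 10⁻⁴ / 81 = 2.2371 × 10⁻⁵ s⁻².
N = √(2.2371 × 10⁻⁵) = 4.7298 × 10⁻³ rad s⁻¹ → T = 2π/N = 1.3284 × 10³ s = 22.140 min ≈ 22.1 min.

22.1 min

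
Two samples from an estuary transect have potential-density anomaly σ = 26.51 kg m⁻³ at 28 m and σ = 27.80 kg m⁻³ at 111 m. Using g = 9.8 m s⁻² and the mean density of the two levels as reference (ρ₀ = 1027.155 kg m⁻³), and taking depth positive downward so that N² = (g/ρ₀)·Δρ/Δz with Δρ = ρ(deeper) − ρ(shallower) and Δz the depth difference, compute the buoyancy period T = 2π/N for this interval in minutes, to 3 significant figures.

8.60 min

Δρ = 1027.80 − 1026.51 = 1.29 kg m⁻³ over Δz = 111 − 28 = 83 m.
N² = (9.8/1027.155) × (1.29/83) = 1.4829 × 10⁻⁴ s⁻².
N = √(1.4829 × 10⁻⁴) = 0.012177 rad s⁻¹, so T = 2π/N = 515.99 s = 8.5998 min ≈ 8.60 min.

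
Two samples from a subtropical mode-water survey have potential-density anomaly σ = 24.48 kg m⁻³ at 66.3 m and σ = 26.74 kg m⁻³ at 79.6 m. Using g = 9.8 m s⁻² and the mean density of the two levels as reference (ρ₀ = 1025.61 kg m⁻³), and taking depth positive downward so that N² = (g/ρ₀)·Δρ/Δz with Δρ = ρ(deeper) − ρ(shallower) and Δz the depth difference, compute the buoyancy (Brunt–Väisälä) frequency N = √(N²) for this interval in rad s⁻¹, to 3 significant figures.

Δρ = 1026.74 − 1024.48 = 2.26 kg m⁻³ over Δz = 79.6 − 66.3 = 13.3 m.
N² = (9.8/1025.61) × (2.26/13.3) = 1.6237 × 10⁻³ s⁻².
N = √(1.6237 × 10⁻³) = 0.040295 rad s⁻¹ ≈ 0.0403 rad s⁻¹.

0.0403 rad s⁻¹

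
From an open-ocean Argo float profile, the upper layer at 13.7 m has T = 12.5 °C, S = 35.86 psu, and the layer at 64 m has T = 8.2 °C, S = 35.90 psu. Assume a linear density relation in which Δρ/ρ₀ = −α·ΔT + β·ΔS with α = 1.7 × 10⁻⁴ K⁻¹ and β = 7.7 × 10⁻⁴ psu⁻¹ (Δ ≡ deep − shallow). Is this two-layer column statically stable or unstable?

stable

ΔT = 8.2 − 12.5 = -4.3 K and ΔS = 35.90 − 35.86 = +0.04 psu (deep − shallow).
−αΔT = 7.31 × 10⁻⁴; βΔS = 3.08 × 10⁻⁵; sum Δρ/ρ₀ = 7.618 × 10⁻⁴.
Δρ/ρ₀ > 0, so Δρ > 0: deeper water is denser → statically stable.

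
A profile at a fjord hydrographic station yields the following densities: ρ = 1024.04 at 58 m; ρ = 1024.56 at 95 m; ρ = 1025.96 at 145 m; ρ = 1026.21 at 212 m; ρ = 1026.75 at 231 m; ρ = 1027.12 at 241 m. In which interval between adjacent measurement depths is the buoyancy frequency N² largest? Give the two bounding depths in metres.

231–241 m

Compute the density gradient over each adjacent pair:
  58–95 m: Δρ/Δz = 0.52/37 = 0.014 kg m⁻⁴
  95–145 m: Δρ/Δz = 1.40/50 = 0.028 kg m⁻⁴
  145–212 m: Δρ/Δz = 0.25/67 = 3.7 × 10⁻³ kg m⁻⁴
  212–231 m: Δρ/Δz = 0.54/19 = 0.028 kg m⁻⁴
  231–241 m: Δρ/Δz = 0.37/10 = 0.037 kg m⁻⁴
The largest gradient is in the 231–241 m interval — the pycnocline.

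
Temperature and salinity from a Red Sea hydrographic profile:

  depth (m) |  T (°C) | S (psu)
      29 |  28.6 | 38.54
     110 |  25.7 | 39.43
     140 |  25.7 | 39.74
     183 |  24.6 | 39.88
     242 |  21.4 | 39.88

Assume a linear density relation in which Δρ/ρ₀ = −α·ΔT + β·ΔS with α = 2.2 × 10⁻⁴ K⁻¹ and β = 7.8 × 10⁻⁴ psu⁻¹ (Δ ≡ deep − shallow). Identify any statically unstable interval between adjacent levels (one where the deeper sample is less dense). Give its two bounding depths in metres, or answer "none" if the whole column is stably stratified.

none

Evaluate Δρ/ρ₀ = −αΔT + βΔS across each adjacent pair:
  29–110 m: −αΔT+βΔS = −(2.2 × 10⁻⁴)(-2.9)+(7.8 × 10⁻⁴)(+0.89) = 1.3 × 10⁻³ → stable
  110–140 m: −αΔT+βΔS = −(2.2 × 10⁻⁴)(+0.0)+(7.8 × 10⁻⁴)(+0.31) = 2.4 × 10⁻⁴ → stable
  140–183 m: −αΔT+βΔS = −(2.2 × 10⁻⁴)(-1.1)+(7.8 × 10⁻⁴)(+0.14) = 3.5 × 10⁻⁴ → stable
  183–242 m: −αΔT+βΔS = −(2.2 × 10⁻⁴)(-3.2)+(7.8 × 10⁻⁴)(+0.00) = 7.0 × 10⁻⁴ → stable
Every interval has Δρ > 0: the column is stably stratified throughout.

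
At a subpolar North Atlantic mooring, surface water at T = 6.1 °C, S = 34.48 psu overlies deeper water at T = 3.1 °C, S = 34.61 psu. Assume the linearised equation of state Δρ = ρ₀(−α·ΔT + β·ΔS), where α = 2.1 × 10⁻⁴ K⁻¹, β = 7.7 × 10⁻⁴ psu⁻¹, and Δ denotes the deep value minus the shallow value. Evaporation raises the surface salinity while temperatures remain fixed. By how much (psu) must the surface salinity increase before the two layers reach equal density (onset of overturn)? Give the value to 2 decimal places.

Neutral buoyancy requires −α(T_deep − T_surf) + β(S_deep − S_surf′) = 0.
S_surf′ = S_deep − (α/β)·ΔT = 34.61 − (2.1 × 10⁻⁴/7.7 × 10⁻⁴)·(-3.0) = 35.4282 psu.
Increase required: 35.4282 − 34.48 = 0.9482 psu.

0.95 psu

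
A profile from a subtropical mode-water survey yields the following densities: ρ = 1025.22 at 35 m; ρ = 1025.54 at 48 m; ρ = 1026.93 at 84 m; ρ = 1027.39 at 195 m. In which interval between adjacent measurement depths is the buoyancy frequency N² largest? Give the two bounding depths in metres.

48–84 m

Compute the density gradient over each adjacent pair:
  35–48 m: Δρ/Δz = 0.32/13 = 0.025 kg m⁻⁴
  48–84 m: Δρ/Δz = 1.39/36 = 0.039 kg m⁻⁴
  84–195 m: Δρ/Δz = 0.46/111 = 4.1 × 10⁻³ kg m⁻⁴
The largest gradient is in the 48–84 m interval — the pycnocline.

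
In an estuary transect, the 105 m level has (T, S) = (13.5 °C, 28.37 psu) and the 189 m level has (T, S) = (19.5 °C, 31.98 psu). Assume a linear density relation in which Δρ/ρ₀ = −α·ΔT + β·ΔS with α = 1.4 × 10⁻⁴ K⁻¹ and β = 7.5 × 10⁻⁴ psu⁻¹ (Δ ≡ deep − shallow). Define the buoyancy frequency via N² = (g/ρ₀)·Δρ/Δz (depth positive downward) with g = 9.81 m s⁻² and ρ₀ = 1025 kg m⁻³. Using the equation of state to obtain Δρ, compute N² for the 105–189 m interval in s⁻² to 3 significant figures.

ΔT = +6.0 K, ΔS = +3.61 psu (deep − shallow).
Δρ/ρ₀ = −αΔT + βΔS = -8.40 × 10⁻⁴ + 2.7075 × 10⁻³ = 1.8675 × 10⁻³, so Δρ ≈ 1.914 kg m⁻³.
N² = (g/ρ₀)·Δρ/Δz = g·(Δρ/ρ₀)/Δz = 9.81 × 1.8675 × 10⁻³ / 84 = 2.1810 × 10⁻⁴ s⁻² ≈ 2.18 × 10⁻⁴ s⁻².

2.18 × 10⁻⁴ s⁻²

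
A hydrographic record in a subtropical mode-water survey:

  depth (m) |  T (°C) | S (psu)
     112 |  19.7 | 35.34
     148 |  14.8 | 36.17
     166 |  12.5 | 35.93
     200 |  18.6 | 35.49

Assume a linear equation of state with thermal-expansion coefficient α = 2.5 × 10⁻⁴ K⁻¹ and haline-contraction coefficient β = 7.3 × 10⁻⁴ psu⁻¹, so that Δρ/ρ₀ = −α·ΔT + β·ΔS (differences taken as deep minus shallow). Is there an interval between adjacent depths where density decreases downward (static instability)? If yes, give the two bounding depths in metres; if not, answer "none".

166–200 m

Evaluate Δρ/ρ₀ = −αΔT + βΔS across each adjacent pair:
  112–148 m: −αΔT+βΔS = −(2.5 × 10⁻⁴)(-4.9)+(7.3 × 10⁻⁴)(+0.83) = 1.8 × 10⁻³ → stable
  148–166 m: −αΔT+βΔS = −(2.5 × 10⁻⁴)(-2.3)+(7.3 × 10⁻⁴)(-0.24) = 4.0 × 10⁻⁴ → stable
  166–200 m: −αΔT+βΔS = −(2.5 × 10⁻⁴)(+6.1)+(7.3 × 10⁻⁴)(-0.44) = -1.8 × 10⁻³ → UNSTABLE
The 166–200 m interval has Δρ < 0: lighter water underlies denser water.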